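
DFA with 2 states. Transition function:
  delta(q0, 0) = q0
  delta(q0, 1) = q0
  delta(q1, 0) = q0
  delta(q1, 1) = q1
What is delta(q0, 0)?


Looking up transition function:
delta(q0, 0) in the table
Row: q0, Column: 0
Result: q0

q0


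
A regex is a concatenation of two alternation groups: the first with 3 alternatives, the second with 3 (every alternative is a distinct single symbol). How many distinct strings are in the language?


First group: 3 alternatives
Second group: 3 alternatives
Concatenation: each choice from group 1 pairs with each from group 2
Total = 3 x 3 = 9

9


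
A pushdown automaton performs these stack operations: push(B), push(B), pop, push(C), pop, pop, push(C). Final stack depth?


Tracing stack operations:
  push(B) -> stack = [B], depth=1
  push(B) -> stack = [B,B], depth=2
  pop -> removed B, stack = [B], depth=1
  push(C) -> stack = [B,C], depth=2
  pop -> removed C, stack = [B], depth=1
  pop -> removed B, stack = [], depth=0
  push(C) -> stack = [C], depth=1
Final depth = 1

1


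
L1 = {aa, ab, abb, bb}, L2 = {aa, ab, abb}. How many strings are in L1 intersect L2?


L1 = {aa, ab, abb, bb}
L2 = {aa, ab, abb}
Checking each string in L1 against L2:
  'aa': in L2? Yes
  'ab': in L2? Yes
  'abb': in L2? Yes
  'bb': in L2? No
Intersection = {aa, ab, abb}
|L1 ∩ L2| = 3

3


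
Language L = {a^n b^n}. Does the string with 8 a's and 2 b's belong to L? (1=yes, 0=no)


Language requires equal numbers of a's and b's
PDA pushes for each 'a', pops for each 'b'
Number of a's = 8
Number of b's = 2
8 != 2 -> Reject

0


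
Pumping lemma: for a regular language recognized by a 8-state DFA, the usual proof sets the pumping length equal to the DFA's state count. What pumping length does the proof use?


Pumping lemma for regular languages (standard proof):
Take p = |Q|, the number of DFA states.
Any string of length >= |Q| passes through |Q|+1 states while reading its first |Q| symbols,
so by pigeonhole some state repeats, giving the loop that can be pumped.
Here |Q| = 8
Therefore the proof uses p = 8

8


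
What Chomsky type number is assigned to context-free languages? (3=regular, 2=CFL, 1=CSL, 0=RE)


Chomsky hierarchy levels:
  Type 3: Regular (DFA/NFA/regex)
  Type 2: Context-free (PDA)
  Type 1: Context-sensitive
  Type 0: Recursively enumerable (TM)
'context-free' corresponds to Type 2

2


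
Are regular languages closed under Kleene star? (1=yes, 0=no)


Regular languages are closed under:
- Union (DFA product construction)
- Intersection (DFA product construction)
- Complement (swap accept/reject states)
- Concatenation (NFA construction)
- Kleene star (NFA construction)
Kleene star is in this list
Therefore: closed

1


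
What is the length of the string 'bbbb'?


String: 'bbbb'
Counting characters:
  'b' appears 4 time(s)
Total length = 0 + 4 = 4

4


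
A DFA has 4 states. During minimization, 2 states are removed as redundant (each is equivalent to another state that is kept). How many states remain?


Original DFA: 4 states
Redundant states removed: 2
Minimized states = original - removed
= 4 - 2
= 2

2


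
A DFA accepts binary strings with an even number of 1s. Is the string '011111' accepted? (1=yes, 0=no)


DFA has 2 states: q_even (start, accept=yes) and q_odd
Processing string '011111' character by character:
  Position 0: read '0', 1-count=0 -> q_even (no change)
  Position 1: read '1', 1-count=1 -> q_odd
  Position 2: read '1', 1-count=2 -> q_even
  Position 3: read '1', 1-count=3 -> q_odd
  Position 4: read '1', 1-count=4 -> q_even
  Position 5: read '1', 1-count=5 -> q_odd
Final state: q_odd, total 1s = 5 (odd); the DFA requires an even count -> reject

0


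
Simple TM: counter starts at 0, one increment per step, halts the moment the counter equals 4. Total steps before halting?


Counter starts at 0. Counting sequence:
  Step 1: counter = 1
  Step 2: counter = 2
  Step 3: counter = 3
  Step 4: counter = 4
Counter reached 4 -> halt
Total steps = 4

4


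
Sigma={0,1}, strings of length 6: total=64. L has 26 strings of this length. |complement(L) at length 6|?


Alphabet: {0,1}
String length: 6
Total strings of length 6 = 2^6 = 64
Strings in L = 26
Complement = total - |L|
= 64 - 26
= 38

38


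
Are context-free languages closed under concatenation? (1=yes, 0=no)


CFL closure properties:
  Closed under: union, concatenation, Kleene star
  NOT closed under: intersection, complement
Operation 'concatenation' is in closed list -> Yes (closed)

1


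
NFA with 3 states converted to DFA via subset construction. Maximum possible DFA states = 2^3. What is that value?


NFA has 3 states
Subset construction: each DFA state = subset of NFA states
Maximum subsets = 2^3
2^3 = 8

8


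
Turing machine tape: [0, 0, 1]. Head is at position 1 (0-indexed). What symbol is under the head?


Tape: [0, 0, 1]
Positions: 0 1 2
Values:    0 0 1
Head at position 1
tape[1] = 0

0


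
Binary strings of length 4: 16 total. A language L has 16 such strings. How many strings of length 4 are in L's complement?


Alphabet: {0,1}
String length: 4
Total strings of length 4 = 2^4 = 16
Strings in L = 16
Complement = total - |L|
= 16 - 16
= 0

0


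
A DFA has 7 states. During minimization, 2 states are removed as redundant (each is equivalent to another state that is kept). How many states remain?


Original DFA: 7 states
Redundant states removed: 2
Minimized states = original - removed
= 7 - 2
= 5

5


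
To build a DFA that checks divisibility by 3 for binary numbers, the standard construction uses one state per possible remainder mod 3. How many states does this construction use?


Divisibility by 3 is tracked via the remainder mod 3: 0, 1, ..., 2
The construction assigns one state to each remainder
Number of remainders = 3

3


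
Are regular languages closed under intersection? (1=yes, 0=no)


Regular languages are closed under all standard operations:
- Union: Yes (product construction)
- Intersection: Yes (product construction)
- Complement: Yes (swap accept/reject)
- Concatenation: Yes (NFA construction)
Operation: intersection -> Closed

1


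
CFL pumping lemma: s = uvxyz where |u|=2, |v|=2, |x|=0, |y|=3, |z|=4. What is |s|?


|s| = |u| + |v| + |x| + |y| + |z|
= 2 + 2 + 0 + 3 + 4
= 4 + 0 + 7
= 4 + 7
= 11

11


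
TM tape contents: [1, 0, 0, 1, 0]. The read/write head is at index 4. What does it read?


Tape: [1, 0, 0, 1, 0]
Positions: 0 1 2 3 4
Values:    1 0 0 1 0
Head at position 4
tape[4] = 0

0


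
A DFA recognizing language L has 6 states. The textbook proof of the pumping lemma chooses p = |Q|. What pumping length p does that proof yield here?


Pumping lemma for regular languages (standard proof):
Take p = |Q|, the number of DFA states.
Any string of length >= |Q| passes through |Q|+1 states while reading its first |Q| symbols,
so by pigeonhole some state repeats, giving the loop that can be pumped.
Here |Q| = 6
Therefore the proof uses p = 6

6


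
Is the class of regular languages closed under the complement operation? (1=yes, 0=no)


Regular languages are closed under:
- Union (DFA product construction)
- Intersection (DFA product construction)
- Complement (swap accept/reject states)
- Concatenation (NFA construction)
- Kleene star (NFA construction)
complement is in this list
Therefore: closed

1


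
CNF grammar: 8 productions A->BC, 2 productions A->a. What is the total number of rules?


CNF allows two rule forms:
  A -> BC (binary): 8 rules
  A -> a (terminal): 2 rules
Total = 8 + 2 = 10

10


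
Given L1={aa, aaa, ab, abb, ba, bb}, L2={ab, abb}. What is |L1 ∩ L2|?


L1 = {aa, aaa, ab, abb, ba, bb}
L2 = {ab, abb}
Checking each string in L1 against L2:
  'aa': in L2? No
  'aaa': in L2? No
  'ab': in L2? Yes
  'abb': in L2? Yes
  'ba': in L2? No
  'bb': in L2? No
Intersection = {ab, abb}
|L1 ∩ L2| = 2

2


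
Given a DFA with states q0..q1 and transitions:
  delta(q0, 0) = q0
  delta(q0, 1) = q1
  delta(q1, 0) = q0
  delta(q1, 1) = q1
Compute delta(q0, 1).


Looking up transition function:
delta(q0, 1) in the table
Row: q0, Column: 1
Result: q1

q1


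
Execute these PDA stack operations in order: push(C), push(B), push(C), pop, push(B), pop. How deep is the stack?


Tracing stack operations:
  push(C) -> stack = [C], depth=1
  push(B) -> stack = [C,B], depth=2
  push(C) -> stack = [C,B,C], depth=3
  pop -> removed C, stack = [C,B], depth=2
  push(B) -> stack = [C,B,B], depth=3
  pop -> removed B, stack = [C,B], depth=2
Final depth = 2

2


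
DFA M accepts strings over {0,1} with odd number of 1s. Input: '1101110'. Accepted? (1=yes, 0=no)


DFA has 2 states: q_even (start, accept=no) and q_odd
Processing string '1101110' character by character:
  Position 0: read '1', 1-count=1 -> q_odd
  Position 1: read '1', 1-count=2 -> q_even
  Position 2: read '0', 1-count=2 -> q_even (no change)
  Position 3: read '1', 1-count=3 -> q_odd
  Position 4: read '1', 1-count=4 -> q_even
  Position 5: read '1', 1-count=5 -> q_odd
  Position 6: read '0', 1-count=5 -> q_odd (no change)
Final state: q_odd, total 1s = 5 (odd); the DFA requires an odd count -> accept

1


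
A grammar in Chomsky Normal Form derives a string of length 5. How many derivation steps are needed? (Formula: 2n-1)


Chomsky Normal Form derivation:
String length n = 5
Each step either:
  - Splits a nonterminal into two (n-1 such steps)
  - Converts a nonterminal to terminal (n such steps)
Total = (n-1) + n = 2n - 1
= 2(5) - 1
= 10 - 1
= 9

9


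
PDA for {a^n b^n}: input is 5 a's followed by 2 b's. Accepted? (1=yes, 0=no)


Language requires equal numbers of a's and b's
PDA pushes for each 'a', pops for each 'b'
Number of a's = 5
Number of b's = 2
5 != 2 -> Reject

0


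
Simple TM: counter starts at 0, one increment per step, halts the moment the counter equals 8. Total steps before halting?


Counter starts at 0. Counting sequence:
  Step 1: counter = 1
  Step 2: counter = 2
  Step 3: counter = 3
  Step 4: counter = 4
  Step 5: counter = 5
  Step 6: counter = 6
  Step 7: counter = 7
  Step 8: counter = 8
Counter reached 8 -> halt
Total steps = 8

8


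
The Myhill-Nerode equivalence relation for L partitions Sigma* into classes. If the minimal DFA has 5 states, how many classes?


Myhill-Nerode theorem:
Number of equivalence classes = number of states in minimal DFA
Minimal DFA states = 5
Therefore equivalence classes = 5

5


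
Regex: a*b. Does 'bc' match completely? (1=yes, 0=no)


Pattern: a*b
String: 'bc'
Pattern requires: zero or more 'a's followed by exactly one 'b'
Found 0 leading 'a's
Remaining: 'bc'
Remaining is not 'b' -> no match
Result: 0

0


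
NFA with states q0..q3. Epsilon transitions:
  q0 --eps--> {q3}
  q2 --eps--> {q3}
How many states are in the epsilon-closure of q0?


Starting from q0
Initialize closure = {q0}
Follow epsilon from q0 -> add q3
Final closure: {q0, q3}
Size = 2

2


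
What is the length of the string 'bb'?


String: 'bb'
Counting characters:
  'b' appears 2 time(s)
Total length = 0 + 2 = 2

2


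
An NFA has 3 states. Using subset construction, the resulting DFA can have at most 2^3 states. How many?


NFA has 3 states
Subset construction: each DFA state = subset of NFA states
Maximum subsets = 2^3
2^3 = 8

8


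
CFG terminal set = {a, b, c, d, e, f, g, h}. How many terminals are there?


Terminal symbols: a, b, c, d, e, f, g, h
Counting each: a (#1), b (#2), c (#3), d (#4), e (#5), f (#6), g (#7), h (#8)
Total = 8

8


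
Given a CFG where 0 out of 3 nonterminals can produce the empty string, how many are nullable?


Nonterminals: {S, A, B}
A nonterminal is nullable if it can derive epsilon
Counting nullable nonterminals: 0
Total nullable = 0

0


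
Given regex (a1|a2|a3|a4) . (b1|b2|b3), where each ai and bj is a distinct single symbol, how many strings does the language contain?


First group: 4 alternatives
Second group: 3 alternatives
Concatenation: each choice from group 1 pairs with each from group 2
Total = 4 x 3 = 12

12


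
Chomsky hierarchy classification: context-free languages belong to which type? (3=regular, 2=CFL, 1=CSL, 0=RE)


Chomsky hierarchy levels:
  Type 3: Regular (DFA/NFA/regex)
  Type 2: Context-free (PDA)
  Type 1: Context-sensitive
  Type 0: Recursively enumerable (TM)
'context-free' corresponds to Type 2

2


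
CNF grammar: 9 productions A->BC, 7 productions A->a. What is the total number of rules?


CNF allows two rule forms:
  A -> BC (binary): 9 rules
  A -> a (terminal): 7 rules
Total = 9 + 7 = 16

16


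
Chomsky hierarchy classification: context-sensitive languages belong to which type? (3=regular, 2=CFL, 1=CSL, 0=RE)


Chomsky hierarchy levels:
  Type 3: Regular (DFA/NFA/regex)
  Type 2: Context-free (PDA)
  Type 1: Context-sensitive
  Type 0: Recursively enumerable (TM)
'context-sensitive' corresponds to Type 1

1


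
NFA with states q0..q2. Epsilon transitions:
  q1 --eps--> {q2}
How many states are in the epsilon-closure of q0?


Starting from q0
Initialize closure = {q0}
q0 has no outgoing epsilon transitions -> nothing to add
Final closure: {q0}
Size = 1

1


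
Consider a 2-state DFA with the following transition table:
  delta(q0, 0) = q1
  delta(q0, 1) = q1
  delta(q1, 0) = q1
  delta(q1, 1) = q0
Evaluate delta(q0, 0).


Looking up transition function:
delta(q0, 0) in the table
Row: q0, Column: 0
Result: q1

q1


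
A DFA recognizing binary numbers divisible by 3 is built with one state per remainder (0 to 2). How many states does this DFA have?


Divisibility by 3 is tracked via the remainder mod 3: 0, 1, ..., 2
The construction assigns one state to each remainder
Number of remainders = 3

3


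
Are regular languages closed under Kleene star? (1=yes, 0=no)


Regular languages are closed under:
- Union (DFA product construction)
- Intersection (DFA product construction)
- Complement (swap accept/reject states)
- Concatenation (NFA construction)
- Kleene star (NFA construction)
Kleene star is in this list
Therefore: closed

1


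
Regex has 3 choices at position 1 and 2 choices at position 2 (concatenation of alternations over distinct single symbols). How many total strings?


First group: 3 alternatives
Second group: 2 alternatives
Concatenation: each choice from group 1 pairs with each from group 2
Total = 3 x 2 = 6

6


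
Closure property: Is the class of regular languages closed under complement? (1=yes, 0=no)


Regular languages are closed under all standard operations:
- Union: Yes (product construction)
- Intersection: Yes (product construction)
- Complement: Yes (swap accept/reject)
- Concatenation: Yes (NFA construction)
Operation: complement -> Closed

1


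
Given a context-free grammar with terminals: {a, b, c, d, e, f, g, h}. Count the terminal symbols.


Terminal symbols: a, b, c, d, e, f, g, h
Counting each: a (#1), b (#2), c (#3), d (#4), e (#5), f (#6), g (#7), h (#8)
Total = 8

8


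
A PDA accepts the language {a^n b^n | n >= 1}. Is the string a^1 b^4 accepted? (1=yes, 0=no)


Language requires equal numbers of a's and b's
PDA pushes for each 'a', pops for each 'b'
Number of a's = 1
Number of b's = 4
1 != 4 -> Reject

0


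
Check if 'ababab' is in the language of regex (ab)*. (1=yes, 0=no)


Pattern: (ab)*
String: 'ababab'
Pattern requires: zero or more repetitions of 'ab'
Pairs: ['ab', 'ab', 'ab']
All pairs are 'ab'? Yes
Result: 1

1


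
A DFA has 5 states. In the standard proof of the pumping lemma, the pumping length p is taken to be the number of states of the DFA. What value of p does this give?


Pumping lemma for regular languages (standard proof):
Take p = |Q|, the number of DFA states.
Any string of length >= |Q| passes through |Q|+1 states while reading its first |Q| symbols,
so by pigeonhole some state repeats, giving the loop that can be pumped.
Here |Q| = 5
Therefore the proof uses p = 5

5


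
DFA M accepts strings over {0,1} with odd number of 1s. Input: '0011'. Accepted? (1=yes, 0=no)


DFA has 2 states: q_even (start, accept=no) and q_odd
Processing string '0011' character by character:
  Position 0: read '0', 1-count=0 -> q_even (no change)
  Position 1: read '0', 1-count=0 -> q_even (no change)
  Position 2: read '1', 1-count=1 -> q_odd
  Position 3: read '1', 1-count=2 -> q_even
Final state: q_even, total 1s = 2 (even); the DFA requires an odd count -> reject

0


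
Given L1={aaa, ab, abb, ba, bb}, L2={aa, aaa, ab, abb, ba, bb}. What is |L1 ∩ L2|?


L1 = {aaa, ab, abb, ba, bb}
L2 = {aa, aaa, ab, abb, ba, bb}
Checking each string in L1 against L2:
  'aaa': in L2? Yes
  'ab': in L2? Yes
  'abb': in L2? Yes
  'ba': in L2? Yes
  'bb': in L2? Yes
Intersection = {aaa, ab, abb, ba, bb}
|L1 ∩ L2| = 5

5


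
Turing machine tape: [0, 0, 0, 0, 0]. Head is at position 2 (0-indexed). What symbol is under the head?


Tape: [0, 0, 0, 0, 0]
Positions: 0 1 2 3 4
Values:    0 0 0 0 0
Head at position 2
tape[2] = 0

0


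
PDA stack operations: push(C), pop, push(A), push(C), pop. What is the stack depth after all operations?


Tracing stack operations:
  push(C) -> stack = [C], depth=1
  pop -> removed C, stack = [], depth=0
  push(A) -> stack = [A], depth=1
  push(C) -> stack = [A,C], depth=2
  pop -> removed C, stack = [A], depth=1
Final depth = 1

1


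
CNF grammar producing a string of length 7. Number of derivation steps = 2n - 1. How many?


Chomsky Normal Form derivation:
String length n = 7
Each step either:
  - Splits a nonterminal into two (n-1 such steps)
  - Converts a nonterminal to terminal (n such steps)
Total = (n-1) + n = 2n - 1
= 2(7) - 1
= 14 - 1
= 13

13


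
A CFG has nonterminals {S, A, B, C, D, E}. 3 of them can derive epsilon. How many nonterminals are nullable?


Nonterminals: {S, A, B, C, D, E}
A nonterminal is nullable if it can derive epsilon
Counting nullable nonterminals: 3
Total nullable = 3

3


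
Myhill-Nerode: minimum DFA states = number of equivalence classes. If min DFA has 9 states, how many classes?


Myhill-Nerode theorem:
Number of equivalence classes = number of states in minimal DFA
Minimal DFA states = 9
Therefore equivalence classes = 9

9


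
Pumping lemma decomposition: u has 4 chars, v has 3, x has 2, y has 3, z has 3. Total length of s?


|s| = |u| + |v| + |x| + |y| + |z|
= 4 + 3 + 2 + 3 + 3
= 7 + 2 + 6
= 9 + 6
= 15

15


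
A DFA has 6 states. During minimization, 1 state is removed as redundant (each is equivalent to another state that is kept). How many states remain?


Original DFA: 6 states
Redundant states removed: 1
Minimized states = original - removed
= 6 - 1
= 5

5


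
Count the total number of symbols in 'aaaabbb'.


String: 'aaaabbb'
Counting characters:
  'a' appears 4 time(s)
  'b' appears 3 time(s)
Total length = 4 + 3 = 7

7


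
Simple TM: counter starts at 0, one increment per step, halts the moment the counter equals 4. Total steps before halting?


Counter starts at 0. Counting sequence:
  Step 1: counter = 1
  Step 2: counter = 2
  Step 3: counter = 3
  Step 4: counter = 4
Counter reached 4 -> halt
Total steps = 4

4


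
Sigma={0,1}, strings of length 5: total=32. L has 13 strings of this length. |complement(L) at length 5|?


Alphabet: {0,1}
String length: 5
Total strings of length 5 = 2^5 = 32
Strings in L = 13
Complement = total - |L|
= 32 - 13
= 19

19


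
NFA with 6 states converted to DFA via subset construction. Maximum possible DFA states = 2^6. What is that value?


NFA has 6 states
Subset construction: each DFA state = subset of NFA states
Maximum subsets = 2^6
2^6 = 64

64


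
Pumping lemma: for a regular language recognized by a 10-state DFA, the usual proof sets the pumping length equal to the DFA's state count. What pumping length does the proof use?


Pumping lemma for regular languages (standard proof):
Take p = |Q|, the number of DFA states.
Any string of length >= |Q| passes through |Q|+1 states while reading its first |Q| symbols,
so by pigeonhole some state repeats, giving the loop that can be pumped.
Here |Q| = 10
Therefore the proof uses p = 10

10


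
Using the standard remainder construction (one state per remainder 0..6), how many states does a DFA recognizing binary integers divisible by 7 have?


Divisibility by 7 is tracked via the remainder mod 7: 0, 1, ..., 6
The construction assigns one state to each remainder
Number of remainders = 7

7


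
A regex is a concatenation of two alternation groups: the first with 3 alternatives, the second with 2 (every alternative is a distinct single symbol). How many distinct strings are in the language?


First group: 3 alternatives
Second group: 2 alternatives
Concatenation: each choice from group 1 pairs with each from group 2
Total = 3 x 2 = 6

6


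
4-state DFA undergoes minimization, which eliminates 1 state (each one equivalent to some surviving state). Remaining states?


Original DFA: 4 states
Redundant states removed: 1
Minimized states = original - removed
= 4 - 1
= 3

3


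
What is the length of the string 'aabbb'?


String: 'aabbb'
Counting characters:
  'a' appears 2 time(s)
  'b' appears 3 time(s)
Total length = 2 + 3 = 5

5


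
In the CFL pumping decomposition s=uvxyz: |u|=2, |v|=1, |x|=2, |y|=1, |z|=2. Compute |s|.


|s| = |u| + |v| + |x| + |y| + |z|
= 2 + 1 + 2 + 1 + 2
= 3 + 2 + 3
= 5 + 3
= 8

8


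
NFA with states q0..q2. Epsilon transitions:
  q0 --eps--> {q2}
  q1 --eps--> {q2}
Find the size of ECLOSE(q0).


Starting from q0
Initialize closure = {q0}
Follow epsilon from q0 -> add q2
Final closure: {q0, q2}
Size = 2

2


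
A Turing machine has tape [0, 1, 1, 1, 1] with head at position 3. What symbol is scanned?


Tape: [0, 1, 1, 1, 1]
Positions: 0 1 2 3 4
Values:    0 1 1 1 1
Head at position 3
tape[3] = 1

1


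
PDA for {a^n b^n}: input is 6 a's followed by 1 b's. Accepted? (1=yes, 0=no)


Language requires equal numbers of a's and b's
PDA pushes for each 'a', pops for each 'b'
Number of a's = 6
Number of b's = 1
6 != 1 -> Reject

0


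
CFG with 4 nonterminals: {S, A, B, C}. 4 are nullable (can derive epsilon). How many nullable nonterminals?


Nonterminals: {S, A, B, C}
A nonterminal is nullable if it can derive epsilon
Counting nullable nonterminals: 4
Total nullable = 4

4


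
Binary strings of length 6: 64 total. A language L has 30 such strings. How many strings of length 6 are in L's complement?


Alphabet: {0,1}
String length: 6
Total strings of length 6 = 2^6 = 64
Strings in L = 30
Complement = total - |L|
= 64 - 30
= 34

34


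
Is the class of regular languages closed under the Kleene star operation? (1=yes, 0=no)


Regular languages are closed under:
- Union (DFA product construction)
- Intersection (DFA product construction)
- Complement (swap accept/reject states)
- Concatenation (NFA construction)
- Kleene star (NFA construction)
Kleene star is in this list
Therefore: closed

1


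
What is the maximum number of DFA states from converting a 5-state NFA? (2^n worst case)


NFA has 5 states
Subset construction: each DFA state = subset of NFA states
Maximum subsets = 2^5
2^5 = 32

32


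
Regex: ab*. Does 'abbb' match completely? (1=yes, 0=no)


Pattern: ab*
String: 'abbb'
Pattern requires: exactly one 'a' followed by zero or more 'b's
First char is 'a' -> OK
Rest 'bbb': all b's? Yes
Result: 1

1


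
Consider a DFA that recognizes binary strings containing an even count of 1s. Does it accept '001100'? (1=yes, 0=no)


DFA has 2 states: q_even (start, accept=yes) and q_odd
Processing string '001100' character by character:
  Position 0: read '0', 1-count=0 -> q_even (no change)
  Position 1: read '0', 1-count=0 -> q_even (no change)
  Position 2: read '1', 1-count=1 -> q_odd
  Position 3: read '1', 1-count=2 -> q_even
  Position 4: read '0', 1-count=2 -> q_even (no change)
  Position 5: read '0', 1-count=2 -> q_even (no change)
Final state: q_even, total 1s = 2 (even); the DFA requires an even count -> accept

1


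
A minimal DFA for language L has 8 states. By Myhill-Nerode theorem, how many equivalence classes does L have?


Myhill-Nerode theorem:
Number of equivalence classes = number of states in minimal DFA
Minimal DFA states = 8
Therefore equivalence classes = 8

8


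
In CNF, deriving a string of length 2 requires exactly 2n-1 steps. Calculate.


Chomsky Normal Form derivation:
String length n = 2
Each step either:
  - Splits a nonterminal into two (n-1 such steps)
  - Converts a nonterminal to terminal (n such steps)
Total = (n-1) + n = 2n - 1
= 2(2) - 1
= 4 - 1
= 3

3


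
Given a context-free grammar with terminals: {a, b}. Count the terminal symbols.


Terminal symbols: a, b
Counting each: a (#1), b (#2)
Total = 2

2


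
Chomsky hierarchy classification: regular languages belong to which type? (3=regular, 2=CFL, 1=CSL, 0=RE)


Chomsky hierarchy levels:
  Type 3: Regular (DFA/NFA/regex)
  Type 2: Context-free (PDA)
  Type 1: Context-sensitive
  Type 0: Recursively enumerable (TM)
'regular' corresponds to Type 3

3


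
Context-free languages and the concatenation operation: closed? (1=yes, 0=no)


CFL closure properties:
  Closed under: union, concatenation, Kleene star
  NOT closed under: intersection, complement
Operation 'concatenation' is in closed list -> Yes (closed)

1


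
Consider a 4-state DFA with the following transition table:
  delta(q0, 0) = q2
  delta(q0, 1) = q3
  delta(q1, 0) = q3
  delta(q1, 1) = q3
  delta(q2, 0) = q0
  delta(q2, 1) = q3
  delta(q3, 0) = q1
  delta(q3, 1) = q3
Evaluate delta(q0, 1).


Looking up transition function:
delta(q0, 1) in the table
Row: q0, Column: 1
Result: q3

q3


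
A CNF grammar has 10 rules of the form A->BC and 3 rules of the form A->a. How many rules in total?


CNF allows two rule forms:
  A -> BC (binary): 10 rules
  A -> a (terminal): 3 rules
Total = 10 + 3 = 13

13


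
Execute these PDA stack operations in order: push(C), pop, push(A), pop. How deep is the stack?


Tracing stack operations:
  push(C) -> stack = [C], depth=1
  pop -> removed C, stack = [], depth=0
  push(A) -> stack = [A], depth=1
  pop -> removed A, stack = [], depth=0
Final depth = 0

0


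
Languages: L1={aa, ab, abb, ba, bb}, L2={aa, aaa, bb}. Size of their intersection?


L1 = {aa, ab, abb, ba, bb}
L2 = {aa, aaa, bb}
Checking each string in L1 against L2:
  'aa': in L2? Yes
  'ab': in L2? No
  'abb': in L2? No
  'ba': in L2? No
  'bb': in L2? Yes
Intersection = {aa, bb}
|L1 ∩ L2| = 2

2


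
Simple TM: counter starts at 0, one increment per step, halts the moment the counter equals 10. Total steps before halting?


Counter starts at 0. Counting sequence:
  Step 1: counter = 1
  Step 2: counter = 2
  Step 3: counter = 3
  Step 4: counter = 4
  Step 5: counter = 5
  Step 6: counter = 6
  ...
  Step 10: counter = 10
Counter reached 10 -> halt
Total steps = 10

10


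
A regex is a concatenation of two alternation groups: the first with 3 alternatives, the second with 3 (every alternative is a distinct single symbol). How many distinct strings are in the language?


First group: 3 alternatives
Second group: 3 alternatives
Concatenation: each choice from group 1 pairs with each from group 2
Total = 3 x 3 = 9

9


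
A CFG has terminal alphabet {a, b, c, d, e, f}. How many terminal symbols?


Terminal symbols: a, b, c, d, e, f
Counting each: a (#1), b (#2), c (#3), d (#4), e (#5), f (#6)
Total = 6

6


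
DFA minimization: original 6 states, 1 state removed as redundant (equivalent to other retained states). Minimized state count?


Original DFA: 6 states
Redundant states removed: 1
Minimized states = original - removed
= 6 - 1
= 5

5


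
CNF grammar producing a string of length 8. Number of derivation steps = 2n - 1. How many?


Chomsky Normal Form derivation:
String length n = 8
Each step either:
  - Splits a nonterminal into two (n-1 such steps)
  - Converts a nonterminal to terminal (n such steps)
Total = (n-1) + n = 2n - 1
= 2(8) - 1
= 16 - 1
= 15

15


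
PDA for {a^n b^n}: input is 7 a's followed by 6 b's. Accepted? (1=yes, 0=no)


Language requires equal numbers of a's and b's
PDA pushes for each 'a', pops for each 'b'
Number of a's = 7
Number of b's = 6
7 != 6 -> Reject

0


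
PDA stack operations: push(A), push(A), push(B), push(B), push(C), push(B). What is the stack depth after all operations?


Tracing stack operations:
  push(A) -> stack = [A], depth=1
  push(A) -> stack = [A,A], depth=2
  push(B) -> stack = [A,A,B], depth=3
  push(B) -> stack = [A,A,B,B], depth=4
  push(C) -> stack = [A,A,B,B,C], depth=5
  push(B) -> stack = [A,A,B,B,C,B], depth=6
Final depth = 6

6


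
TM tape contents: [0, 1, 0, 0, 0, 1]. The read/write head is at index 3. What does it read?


Tape: [0, 1, 0, 0, 0, 1]
Positions: 0 1 2 3 4 5
Values:    0 1 0 0 0 1
Head at position 3
tape[3] = 0

0


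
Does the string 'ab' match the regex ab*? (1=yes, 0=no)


Pattern: ab*
String: 'ab'
Pattern requires: exactly one 'a' followed by zero or more 'b's
First char is 'a' -> OK
Rest 'b': all b's? Yes
Result: 1

1


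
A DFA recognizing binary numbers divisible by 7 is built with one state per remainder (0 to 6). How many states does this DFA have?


Divisibility by 7 is tracked via the remainder mod 7: 0, 1, ..., 6
The construction assigns one state to each remainder
Number of remainders = 7

7


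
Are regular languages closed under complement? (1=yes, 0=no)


Regular languages are closed under:
- Union (DFA product construction)
- Intersection (DFA product construction)
- Complement (swap accept/reject states)
- Concatenation (NFA construction)
- Kleene star (NFA construction)
complement is in this list
Therefore: closed

1


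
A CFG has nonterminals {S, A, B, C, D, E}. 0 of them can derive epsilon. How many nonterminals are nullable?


Nonterminals: {S, A, B, C, D, E}
A nonterminal is nullable if it can derive epsilon
Counting nullable nonterminals: 0
Total nullable = 0

0


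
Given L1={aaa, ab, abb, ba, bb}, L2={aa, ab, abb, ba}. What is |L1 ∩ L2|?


L1 = {aaa, ab, abb, ba, bb}
L2 = {aa, ab, abb, ba}
Checking each string in L1 against L2:
  'aaa': in L2? No
  'ab': in L2? Yes
  'abb': in L2? Yes
  'ba': in L2? Yes
  'bb': in L2? No
Intersection = {ab, abb, ba}
|L1 ∩ L2| = 3

3


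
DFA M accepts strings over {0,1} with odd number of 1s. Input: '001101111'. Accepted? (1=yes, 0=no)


DFA has 2 states: q_even (start, accept=no) and q_odd
Processing string '001101111' character by character:
  Position 0: read '0', 1-count=0 -> q_even (no change)
  Position 1: read '0', 1-count=0 -> q_even (no change)
  Position 2: read '1', 1-count=1 -> q_odd
  Position 3: read '1', 1-count=2 -> q_even
  Position 4: read '0', 1-count=2 -> q_even (no change)
  Position 5: read '1', 1-count=3 -> q_odd
  Position 6: read '1', 1-count=4 -> q_even
  Position 7: read '1', 1-count=5 -> q_odd
  Position 8: read '1', 1-count=6 -> q_even
Final state: q_even, total 1s = 6 (even); the DFA requires an odd count -> reject

0


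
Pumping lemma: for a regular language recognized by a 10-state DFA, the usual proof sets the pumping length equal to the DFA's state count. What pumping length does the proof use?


Pumping lemma for regular languages (standard proof):
Take p = |Q|, the number of DFA states.
Any string of length >= |Q| passes through |Q|+1 states while reading its first |Q| symbols,
so by pigeonhole some state repeats, giving the loop that can be pumped.
Here |Q| = 10
Therefore the proof uses p = 10

10


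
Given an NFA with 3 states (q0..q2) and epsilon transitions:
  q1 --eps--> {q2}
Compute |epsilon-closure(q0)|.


Starting from q0
Initialize closure = {q0}
q0 has no outgoing epsilon transitions -> nothing to add
Final closure: {q0}
Size = 1

1


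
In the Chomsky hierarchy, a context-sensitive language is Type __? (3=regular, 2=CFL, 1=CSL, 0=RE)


Chomsky hierarchy levels:
  Type 3: Regular (DFA/NFA/regex)
  Type 2: Context-free (PDA)
  Type 1: Context-sensitive
  Type 0: Recursively enumerable (TM)
'context-sensitive' corresponds to Type 1

1


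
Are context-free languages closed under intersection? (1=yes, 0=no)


CFL closure properties:
  Closed under: union, concatenation, Kleene star
  NOT closed under: intersection, complement
Operation 'intersection' is in not-closed list -> No (not closed)

0


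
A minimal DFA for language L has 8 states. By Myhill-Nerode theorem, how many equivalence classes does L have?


Myhill-Nerode theorem:
Number of equivalence classes = number of states in minimal DFA
Minimal DFA states = 8
Therefore equivalence classes = 8

8


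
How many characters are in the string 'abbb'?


String: 'abbb'
Counting characters:
  'a' appears 1 time(s)
  'b' appears 3 time(s)
Total length = 1 + 3 = 4

4


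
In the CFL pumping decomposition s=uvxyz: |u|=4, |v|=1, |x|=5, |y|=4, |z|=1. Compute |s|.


|s| = |u| + |v| + |x| + |y| + |z|
= 4 + 1 + 5 + 4 + 1
= 5 + 5 + 5
= 10 + 5
= 15

15


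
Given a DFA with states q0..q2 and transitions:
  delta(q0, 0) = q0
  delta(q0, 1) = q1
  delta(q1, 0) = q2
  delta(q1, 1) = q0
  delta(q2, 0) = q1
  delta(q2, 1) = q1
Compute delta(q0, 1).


Looking up transition function:
delta(q0, 1) in the table
Row: q0, Column: 1
Result: q1

q1


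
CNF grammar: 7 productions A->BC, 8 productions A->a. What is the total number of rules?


CNF allows two rule forms:
  A -> BC (binary): 7 rules
  A -> a (terminal): 8 rules
Total = 7 + 8 = 15

15


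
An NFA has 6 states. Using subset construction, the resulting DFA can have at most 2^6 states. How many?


NFA has 6 states
Subset construction: each DFA state = subset of NFA states
Maximum subsets = 2^6
2^6 = 64

64


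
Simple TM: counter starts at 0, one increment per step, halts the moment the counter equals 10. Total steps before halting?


Counter starts at 0. Counting sequence:
  Step 1: counter = 1
  Step 2: counter = 2
  Step 3: counter = 3
  Step 4: counter = 4
  Step 5: counter = 5
  Step 6: counter = 6
  ...
  Step 10: counter = 10
Counter reached 10 -> halt
Total steps = 10

10


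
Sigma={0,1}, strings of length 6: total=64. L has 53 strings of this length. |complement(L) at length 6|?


Alphabet: {0,1}
String length: 6
Total strings of length 6 = 2^6 = 64
Strings in L = 53
Complement = total - |L|
= 64 - 53
= 11

11


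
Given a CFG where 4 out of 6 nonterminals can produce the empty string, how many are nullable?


Nonterminals: {S, A, B, C, D, E}
A nonterminal is nullable if it can derive epsilon
Counting nullable nonterminals: 4
Total nullable = 4

4


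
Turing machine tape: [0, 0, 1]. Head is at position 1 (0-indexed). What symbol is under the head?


Tape: [0, 0, 1]
Positions: 0 1 2
Values:    0 0 1
Head at position 1
tape[1] = 0

0


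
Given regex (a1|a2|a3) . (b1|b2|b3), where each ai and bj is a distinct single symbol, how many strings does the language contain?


First group: 3 alternatives
Second group: 3 alternatives
Concatenation: each choice from group 1 pairs with each from group 2
Total = 3 x 3 = 9

9


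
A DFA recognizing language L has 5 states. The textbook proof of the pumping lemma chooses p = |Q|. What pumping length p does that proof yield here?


Pumping lemma for regular languages (standard proof):
Take p = |Q|, the number of DFA states.
Any string of length >= |Q| passes through |Q|+1 states while reading its first |Q| symbols,
so by pigeonhole some state repeats, giving the loop that can be pumped.
Here |Q| = 5
Therefore the proof uses p = 5

5


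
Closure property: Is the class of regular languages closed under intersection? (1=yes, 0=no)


Regular languages are closed under all standard operations:
- Union: Yes (product construction)
- Intersection: Yes (product construction)
- Complement: Yes (swap accept/reject)
- Concatenation: Yes (NFA construction)
Operation: intersection -> Closed

1


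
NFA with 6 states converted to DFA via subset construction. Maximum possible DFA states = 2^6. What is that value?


NFA has 6 states
Subset construction: each DFA state = subset of NFA states
Maximum subsets = 2^6
2^6 = 64

64


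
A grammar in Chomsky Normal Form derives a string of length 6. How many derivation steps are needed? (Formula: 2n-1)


Chomsky Normal Form derivation:
String length n = 6
Each step either:
  - Splits a nonterminal into two (n-1 such steps)
  - Converts a nonterminal to terminal (n such steps)
Total = (n-1) + n = 2n - 1
= 2(6) - 1
= 12 - 1
= 11

11


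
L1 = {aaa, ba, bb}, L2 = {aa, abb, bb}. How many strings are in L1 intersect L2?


L1 = {aaa, ba, bb}
L2 = {aa, abb, bb}
Checking each string in L1 against L2:
  'aaa': in L2? No
  'ba': in L2? No
  'bb': in L2? Yes
Intersection = {bb}
|L1 ∩ L2| = 1

1


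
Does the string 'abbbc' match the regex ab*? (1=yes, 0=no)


Pattern: ab*
String: 'abbbc'
Pattern requires: exactly one 'a' followed by zero or more 'b's
First char is 'a' -> OK
Rest 'bbbc': all b's? No
Result: 0

0


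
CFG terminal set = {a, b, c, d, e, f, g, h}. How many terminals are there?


Terminal symbols: a, b, c, d, e, f, g, h
Counting each: a (#1), b (#2), c (#3), d (#4), e (#5), f (#6), g (#7), h (#8)
Total = 8

8


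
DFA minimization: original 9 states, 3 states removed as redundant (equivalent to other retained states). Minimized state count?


Original DFA: 9 states
Redundant states removed: 3
Minimized states = original - removed
= 9 - 3
= 6

6


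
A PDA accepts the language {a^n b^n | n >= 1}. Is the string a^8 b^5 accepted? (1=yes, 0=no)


Language requires equal numbers of a's and b's
PDA pushes for each 'a', pops for each 'b'
Number of a's = 8
Number of b's = 5
8 != 5 -> Reject

0


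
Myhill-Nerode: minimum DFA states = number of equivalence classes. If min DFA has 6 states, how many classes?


Myhill-Nerode theorem:
Number of equivalence classes = number of states in minimal DFA
Minimal DFA states = 6
Therefore equivalence classes = 6

6


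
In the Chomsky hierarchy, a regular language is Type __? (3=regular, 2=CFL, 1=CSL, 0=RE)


Chomsky hierarchy levels:
  Type 3: Regular (DFA/NFA/regex)
  Type 2: Context-free (PDA)
  Type 1: Context-sensitive
  Type 0: Recursively enumerable (TM)
'regular' corresponds to Type 3

3


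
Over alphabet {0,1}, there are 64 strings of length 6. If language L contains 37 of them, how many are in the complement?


Alphabet: {0,1}
String length: 6
Total strings of length 6 = 2^6 = 64
Strings in L = 37
Complement = total - |L|
= 64 - 37
= 27

27


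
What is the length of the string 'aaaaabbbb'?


String: 'aaaaabbbb'
Counting characters:
  'a' appears 5 time(s)
  'b' appears 4 time(s)
Total length = 5 + 4 = 9

9


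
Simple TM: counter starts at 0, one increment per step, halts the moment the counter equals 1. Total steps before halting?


Counter starts at 0. Counting sequence:
  Step 1: counter = 1
Counter reached 1 -> halt
Total steps = 1

1


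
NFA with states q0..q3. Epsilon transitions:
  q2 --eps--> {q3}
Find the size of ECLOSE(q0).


Starting from q0
Initialize closure = {q0}
q0 has no outgoing epsilon transitions -> nothing to add
Final closure: {q0}
Size = 1

1


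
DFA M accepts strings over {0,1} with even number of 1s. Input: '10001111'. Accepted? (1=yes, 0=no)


DFA has 2 states: q_even (start, accept=yes) and q_odd
Processing string '10001111' character by character:
  Position 0: read '1', 1-count=1 -> q_odd
  Position 1: read '0', 1-count=1 -> q_odd (no change)
  Position 2: read '0', 1-count=1 -> q_odd (no change)
  Position 3: read '0', 1-count=1 -> q_odd (no change)
  Position 4: read '1', 1-count=2 -> q_even
  Position 5: read '1', 1-count=3 -> q_odd
  Position 6: read '1', 1-count=4 -> q_even
  Position 7: read '1', 1-count=5 -> q_odd
Final state: q_odd, total 1s = 5 (odd); the DFA requires an even count -> reject

0
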